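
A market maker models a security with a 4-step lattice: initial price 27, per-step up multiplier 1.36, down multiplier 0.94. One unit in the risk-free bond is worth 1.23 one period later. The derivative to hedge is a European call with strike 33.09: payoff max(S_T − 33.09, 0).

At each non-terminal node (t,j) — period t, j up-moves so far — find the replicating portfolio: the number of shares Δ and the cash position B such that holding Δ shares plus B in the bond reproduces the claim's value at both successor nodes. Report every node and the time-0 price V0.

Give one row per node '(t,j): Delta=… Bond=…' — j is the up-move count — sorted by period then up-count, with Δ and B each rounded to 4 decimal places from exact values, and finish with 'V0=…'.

The replicating-portfolio and risk-neutral prices coincide; use p* = (1.23−0.94)/(1.36−0.94) = 0.6905 for the latter.
Terminal values V(4,·): V(4,0)=0.0000, V(4,1)=0.0000, V(4,2)=11.0363, V(4,3)=30.7523, V(4,4)=59.2775
Node (3,0) S=22.4258: V=(p*·0.0000+(1−p*)·0.0000)/1.23=0.0000; Δ=(0.0000−0.0000)/(30.4990−21.0802)=0.0000; B=V−Δ·S=0.0000
Node (3,1) S=32.4458: V=(p*·11.0363+(1−p*)·0.0000)/1.23=6.1954; Δ=(11.0363−0.0000)/(44.1263−30.4990)=0.8099; B=V−Δ·S=-20.0815
Node (3,2) S=46.9428: V=(p*·30.7523+(1−p*)·11.0363)/1.23=20.0404; Δ=(30.7523−11.0363)/(63.8423−44.1263)=1.0000; B=V−Δ·S=-26.9024
Node (3,3) S=67.9173: V=(p*·59.2775+(1−p*)·30.7523)/1.23=41.0149; Δ=(59.2775−30.7523)/(92.3675−63.8423)=1.0000; B=V−Δ·S=-26.9024
Node (2,0) S=23.8572: V=(p*·6.1954+(1−p*)·0.0000)/1.23=3.4778; Δ=(6.1954−0.0000)/(32.4458−22.4258)=0.6183; B=V−Δ·S=-11.2730
Node (2,1) S=34.5168: V=(p*·20.0404+(1−p*)·6.1954)/1.23=12.8090; Δ=(20.0404−6.1954)/(46.9428−32.4458)=0.9550; B=V−Δ·S=-20.1554
Node (2,2) S=49.9392: V=(p*·41.0149+(1−p*)·20.0404)/1.23=28.0673; Δ=(41.0149−20.0404)/(67.9173−46.9428)=1.0000; B=V−Δ·S=-21.8719
Node (1,0) S=25.3800: V=(p*·12.8090+(1−p*)·3.4778)/1.23=8.0657; Δ=(12.8090−3.4778)/(34.5168−23.8572)=0.8754; B=V−Δ·S=-14.1513
Node (1,1) S=36.7200: V=(p*·28.0673+(1−p*)·12.8090)/1.23=18.9793; Δ=(28.0673−12.8090)/(49.9392−34.5168)=0.9894; B=V−Δ·S=-17.3501
Node (0,0) S=27.0000: V=(p*·18.9793+(1−p*)·8.0657)/1.23=12.6839; Δ=(18.9793−8.0657)/(36.7200−25.3800)=0.9624; B=V−Δ·S=-13.3008
Self-financing check: at every node Δ·S+B equals the discounted successor values.

(0,0): Delta=0.9624 Bond=-13.3008
(1,0): Delta=0.8754 Bond=-14.1513
(1,1): Delta=0.9894 Bond=-17.3501
(2,0): Delta=0.6183 Bond=-11.2730
(2,1): Delta=0.9550 Bond=-20.1554
(2,2): Delta=1.0000 Bond=-21.8719
(3,0): Delta=0.0000 Bond=0.0000
(3,1): Delta=0.8099 Bond=-20.0815
(3,2): Delta=1.0000 Bond=-26.9024
(3,3): Delta=1.0000 Bond=-26.9024
V0=12.6839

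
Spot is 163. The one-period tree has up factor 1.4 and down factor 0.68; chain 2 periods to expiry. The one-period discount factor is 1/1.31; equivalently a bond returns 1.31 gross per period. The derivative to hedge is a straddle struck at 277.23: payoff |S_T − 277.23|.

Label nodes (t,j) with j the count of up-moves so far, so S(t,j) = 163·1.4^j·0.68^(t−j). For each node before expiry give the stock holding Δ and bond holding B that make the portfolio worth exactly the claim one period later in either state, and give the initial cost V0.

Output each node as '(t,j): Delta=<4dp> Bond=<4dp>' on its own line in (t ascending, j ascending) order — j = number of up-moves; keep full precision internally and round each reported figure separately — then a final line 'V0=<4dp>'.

(0,0): Delta=-0.5191 Bond=120.8555
(1,0): Delta=-1.0000 Bond=211.6260
(1,1): Delta=-0.4857 Bond=150.7057
V0=36.2456

Risk-neutral probability p* = (R−d)/(u−d) = (1.31−0.68)/(1.4−0.68) = 0.8750.
Terminal values V(2,·): V(2,0)=201.8588, V(2,1)=122.0540, V(2,2)=42.2500
Node (1,0) S=110.8400: V=(p*·122.0540+(1−p*)·201.8588)/1.31=100.7860; Δ=(122.0540−201.8588)/(155.1760−75.3712)=-1.0000; B=V−Δ·S=211.6260
Node (1,1) S=228.2000: V=(p*·42.2500+(1−p*)·122.0540)/1.31=39.8668; Δ=(42.2500−122.0540)/(319.4800−155.1760)=-0.4857; B=V−Δ·S=150.7057
Node (0,0) S=163.0000: V=(p*·39.8668+(1−p*)·100.7860)/1.31=36.2456; Δ=(39.8668−100.7860)/(228.2000−110.8400)=-0.5191; B=V−Δ·S=120.8555
The time-0 hedge costs 36.2456, which is the no-arbitrage price.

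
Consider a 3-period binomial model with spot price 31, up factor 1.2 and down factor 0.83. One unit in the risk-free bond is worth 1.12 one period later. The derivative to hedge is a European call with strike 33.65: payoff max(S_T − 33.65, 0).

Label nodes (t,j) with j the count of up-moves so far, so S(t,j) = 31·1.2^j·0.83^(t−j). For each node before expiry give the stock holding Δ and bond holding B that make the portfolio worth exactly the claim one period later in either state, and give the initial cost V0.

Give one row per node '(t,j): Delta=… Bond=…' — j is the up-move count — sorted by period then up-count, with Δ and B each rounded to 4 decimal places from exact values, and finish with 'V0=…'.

Risk-neutral probability p* = (R−d)/(u−d) = (1.12−0.83)/(1.2−0.83) = 0.7838.
Terminal payoffs: V(3,0)=0.0000, V(3,1)=0.0000, V(3,2)=3.4012, V(3,3)=19.9180
  t=2,j=0: stock 21.3559 → up 25.6271 (V=0.0000), down 17.7254 (V=0.0000). Price 0.0000; hedge Δ=0.0000, bond B=0.0000.
  t=2,j=1: stock 30.8760 → up 37.0512 (V=3.4012), down 25.6271 (V=0.0000). Price 2.3802; hedge Δ=0.2977, bond B=-6.8122.
  t=2,j=2: stock 44.6400 → up 53.5680 (V=19.9180), down 37.0512 (V=3.4012). Price 14.5954; hedge Δ=1.0000, bond B=-30.0446.
  t=1,j=0: stock 25.7300 → up 30.8760 (V=2.3802), down 21.3559 (V=0.0000). Price 1.6657; hedge Δ=0.2500, bond B=-4.7673.
  t=1,j=1: stock 37.2000 → up 44.6400 (V=14.5954), down 30.8760 (V=2.3802). Price 10.6734; hedge Δ=0.8875, bond B=-22.3406.
  t=0,j=0: stock 31.0000 → up 37.2000 (V=10.6734), down 25.7300 (V=1.6657). Price 7.7909; hedge Δ=0.7853, bond B=-16.5544.
Root portfolio cost Δ·31+B reproduces V0=7.7909.

(0,0): Delta=0.7853 Bond=-16.5544
(1,0): Delta=0.2500 Bond=-4.7673
(1,1): Delta=0.8875 Bond=-22.3406
(2,0): Delta=0.0000 Bond=0.0000
(2,1): Delta=0.2977 Bond=-6.8122
(2,2): Delta=1.0000 Bond=-30.0446
V0=7.7909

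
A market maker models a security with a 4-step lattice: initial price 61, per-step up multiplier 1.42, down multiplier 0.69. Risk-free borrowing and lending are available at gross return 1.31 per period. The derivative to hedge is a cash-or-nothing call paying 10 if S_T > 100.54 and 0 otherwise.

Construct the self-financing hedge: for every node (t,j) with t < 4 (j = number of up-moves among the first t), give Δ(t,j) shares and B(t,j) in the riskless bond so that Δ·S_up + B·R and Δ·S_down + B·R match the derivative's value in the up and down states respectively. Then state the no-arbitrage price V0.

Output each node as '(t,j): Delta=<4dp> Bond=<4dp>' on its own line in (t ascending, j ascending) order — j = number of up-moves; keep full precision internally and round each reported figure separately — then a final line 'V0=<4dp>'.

(0,0): Delta=0.0326 Bond=1.0337
(1,0): Delta=0.1368 Bond=-3.0328
(1,1): Delta=0.0236 Bond=2.1325
(2,0): Delta=0.0000 Bond=0.0000
(2,1): Delta=0.1486 Bond=-4.6779
(2,2): Delta=0.0128 Bond=4.1191
(3,0): Delta=0.0000 Bond=0.0000
(3,1): Delta=0.0000 Bond=0.0000
(3,2): Delta=0.1614 Bond=-7.2153
(3,3): Delta=0.0000 Bond=7.6336
V0=3.0207

The replicating-portfolio and risk-neutral prices coincide; use p* = (1.31−0.69)/(1.42−0.69) = 0.8493 for the latter.
At expiry t=4: V(4,0)=0.0000, V(4,1)=0.0000, V(4,2)=0.0000, V(4,3)=10.0000, V(4,4)=10.0000
(3,0): S=20.0390. Δ = (V_up−V_dn)/(S_up−S_dn) = (0.0000−0.0000)/(28.4554−13.8269) = 0.0000. V = [p*·0.0000 + (1−p*)·0.0000]/1.31 = 0.0000. B = V − Δ·S = 0.0000.
(3,1): S=41.2398. Δ = (V_up−V_dn)/(S_up−S_dn) = (0.0000−0.0000)/(58.5605−28.4554) = 0.0000. V = [p*·0.0000 + (1−p*)·0.0000]/1.31 = 0.0000. B = V − Δ·S = 0.0000.
(3,2): S=84.8703. Δ = (V_up−V_dn)/(S_up−S_dn) = (10.0000−0.0000)/(120.5158−58.5605) = 0.1614. V = [p*·10.0000 + (1−p*)·0.0000]/1.31 = 6.4833. B = V − Δ·S = -7.2153.
(3,3): S=174.6606. Δ = (V_up−V_dn)/(S_up−S_dn) = (10.0000−10.0000)/(248.0180−120.5158) = 0.0000. V = [p*·10.0000 + (1−p*)·10.0000]/1.31 = 7.6336. B = V − Δ·S = 7.6336.
(2,0): S=29.0421. Δ = (V_up−V_dn)/(S_up−S_dn) = (0.0000−0.0000)/(41.2398−20.0390) = 0.0000. V = [p*·0.0000 + (1−p*)·0.0000]/1.31 = 0.0000. B = V − Δ·S = 0.0000.
(2,1): S=59.7678. Δ = (V_up−V_dn)/(S_up−S_dn) = (6.4833−0.0000)/(84.8703−41.2398) = 0.1486. V = [p*·6.4833 + (1−p*)·0.0000]/1.31 = 4.2033. B = V − Δ·S = -4.6779.
(2,2): S=123.0004. Δ = (V_up−V_dn)/(S_up−S_dn) = (7.6336−6.4833)/(174.6606−84.8703) = 0.0128. V = [p*·7.6336 + (1−p*)·6.4833]/1.31 = 5.6949. B = V − Δ·S = 4.1191.
(1,0): S=42.0900. Δ = (V_up−V_dn)/(S_up−S_dn) = (4.2033−0.0000)/(59.7678−29.0421) = 0.1368. V = [p*·4.2033 + (1−p*)·0.0000]/1.31 = 2.7252. B = V − Δ·S = -3.0328.
(1,1): S=86.6200. Δ = (V_up−V_dn)/(S_up−S_dn) = (5.6949−4.2033)/(123.0004−59.7678) = 0.0236. V = [p*·5.6949 + (1−p*)·4.2033]/1.31 = 4.1757. B = V − Δ·S = 2.1325.
(0,0): S=61.0000. Δ = (V_up−V_dn)/(S_up−S_dn) = (4.1757−2.7252)/(86.6200−42.0900) = 0.0326. V = [p*·4.1757 + (1−p*)·2.7252]/1.31 = 3.0207. B = V − Δ·S = 1.0337.
The time-0 hedge costs 3.0207, which is the no-arbitrage price.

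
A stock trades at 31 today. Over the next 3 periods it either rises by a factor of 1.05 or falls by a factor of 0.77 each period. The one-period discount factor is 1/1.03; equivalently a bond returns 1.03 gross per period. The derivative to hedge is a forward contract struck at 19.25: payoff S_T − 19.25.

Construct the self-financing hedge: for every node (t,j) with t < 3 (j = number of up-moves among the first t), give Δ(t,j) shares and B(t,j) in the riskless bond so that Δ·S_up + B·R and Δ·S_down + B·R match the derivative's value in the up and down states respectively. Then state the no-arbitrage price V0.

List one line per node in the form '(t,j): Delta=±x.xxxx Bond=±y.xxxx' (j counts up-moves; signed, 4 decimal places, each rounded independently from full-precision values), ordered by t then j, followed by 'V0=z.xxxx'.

The replicating-portfolio and risk-neutral prices coincide; use p* = (1.03−0.77)/(1.05−0.77) = 0.9286 for the latter.
Terminal values V(3,·): V(3,0)=-5.0975, V(3,1)=0.0489, V(3,2)=7.0667, V(3,3)=16.6364
(2,0): S=18.3799. Δ = (V_up−V_dn)/(S_up−S_dn) = (0.0489−-5.0975)/(19.2989−14.1525) = 1.0000. V = [p*·0.0489 + (1−p*)·-5.0975]/1.03 = -0.3094. B = V − Δ·S = -18.6893.
(2,1): S=25.0635. Δ = (V_up−V_dn)/(S_up−S_dn) = (7.0667−0.0489)/(26.3167−19.2989) = 1.0000. V = [p*·7.0667 + (1−p*)·0.0489]/1.03 = 6.3742. B = V − Δ·S = -18.6893.
(2,2): S=34.1775. Δ = (V_up−V_dn)/(S_up−S_dn) = (16.6364−7.0667)/(35.8864−26.3167) = 1.0000. V = [p*·16.6364 + (1−p*)·7.0667]/1.03 = 15.4882. B = V − Δ·S = -18.6893.
(1,0): S=23.8700. Δ = (V_up−V_dn)/(S_up−S_dn) = (6.3742−-0.3094)/(25.0635−18.3799) = 1.0000. V = [p*·6.3742 + (1−p*)·-0.3094]/1.03 = 5.7250. B = V − Δ·S = -18.1450.
(1,1): S=32.5500. Δ = (V_up−V_dn)/(S_up−S_dn) = (15.4882−6.3742)/(34.1775−25.0635) = 1.0000. V = [p*·15.4882 + (1−p*)·6.3742]/1.03 = 14.4050. B = V − Δ·S = -18.1450.
(0,0): S=31.0000. Δ = (V_up−V_dn)/(S_up−S_dn) = (14.4050−5.7250)/(32.5500−23.8700) = 1.0000. V = [p*·14.4050 + (1−p*)·5.7250]/1.03 = 13.3835. B = V − Δ·S = -17.6165.
Each (Δ,B) replicates both successor values, so the strategy is self-financing and V0 is arbitrage-free.

(0,0): Delta=1.0000 Bond=-17.6165
(1,0): Delta=1.0000 Bond=-18.1450
(1,1): Delta=1.0000 Bond=-18.1450
(2,0): Delta=1.0000 Bond=-18.6893
(2,1): Delta=1.0000 Bond=-18.6893
(2,2): Delta=1.0000 Bond=-18.6893
V0=13.3835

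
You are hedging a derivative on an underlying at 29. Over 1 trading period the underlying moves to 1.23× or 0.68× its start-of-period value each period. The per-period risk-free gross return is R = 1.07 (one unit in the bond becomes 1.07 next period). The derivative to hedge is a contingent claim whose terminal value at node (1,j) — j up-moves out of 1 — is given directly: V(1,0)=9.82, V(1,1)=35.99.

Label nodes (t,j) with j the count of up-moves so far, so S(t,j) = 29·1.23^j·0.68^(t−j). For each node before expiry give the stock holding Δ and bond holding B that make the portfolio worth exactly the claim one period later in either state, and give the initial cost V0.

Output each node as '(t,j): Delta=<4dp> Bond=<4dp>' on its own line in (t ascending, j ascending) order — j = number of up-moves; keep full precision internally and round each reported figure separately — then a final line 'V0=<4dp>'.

Risk-neutral probability p* = (R−d)/(u−d) = (1.07−0.68)/(1.23−0.68) = 0.7091.
Terminal payoffs: V(1,0)=9.8200, V(1,1)=35.9900
  t=0,j=0: stock 29.0000 → up 35.6700 (V=35.9900), down 19.7200 (V=9.8200). Price 26.5205; hedge Δ=1.6408, bond B=-21.0613.
Each (Δ,B) replicates both successor values, so the strategy is self-financing and V0 is arbitrage-free.

(0,0): Delta=1.6408 Bond=-21.0613
V0=26.5205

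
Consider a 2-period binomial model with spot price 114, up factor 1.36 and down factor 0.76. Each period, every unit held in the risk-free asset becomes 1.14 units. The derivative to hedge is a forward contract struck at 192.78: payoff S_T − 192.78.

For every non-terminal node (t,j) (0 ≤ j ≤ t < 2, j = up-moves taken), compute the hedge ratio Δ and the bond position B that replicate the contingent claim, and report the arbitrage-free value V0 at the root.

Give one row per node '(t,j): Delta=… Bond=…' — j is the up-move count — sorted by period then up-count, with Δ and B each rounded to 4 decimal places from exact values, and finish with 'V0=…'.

(0,0): Delta=1.0000 Bond=-148.3380
(1,0): Delta=1.0000 Bond=-169.1053
(1,1): Delta=1.0000 Bond=-169.1053
V0=-34.3380

Under the risk-neutral measure, an up-move has probability p* = (R−d)/(u−d) = 0.6333 and values discount at R = 1.14.
Terminal payoffs: V(2,0)=-126.9336, V(2,1)=-74.9496, V(2,2)=18.0744
Node (1,0) S=86.6400: V=(p*·-74.9496+(1−p*)·-126.9336)/1.14=-82.4653; Δ=(-74.9496−-126.9336)/(117.8304−65.8464)=1.0000; B=V−Δ·S=-169.1053
Node (1,1) S=155.0400: V=(p*·18.0744+(1−p*)·-74.9496)/1.14=-14.0653; Δ=(18.0744−-74.9496)/(210.8544−117.8304)=1.0000; B=V−Δ·S=-169.1053
Node (0,0) S=114.0000: V=(p*·-14.0653+(1−p*)·-82.4653)/1.14=-34.3380; Δ=(-14.0653−-82.4653)/(155.0400−86.6400)=1.0000; B=V−Δ·S=-148.3380
The time-0 hedge costs -34.3380, which is the no-arbitrage price.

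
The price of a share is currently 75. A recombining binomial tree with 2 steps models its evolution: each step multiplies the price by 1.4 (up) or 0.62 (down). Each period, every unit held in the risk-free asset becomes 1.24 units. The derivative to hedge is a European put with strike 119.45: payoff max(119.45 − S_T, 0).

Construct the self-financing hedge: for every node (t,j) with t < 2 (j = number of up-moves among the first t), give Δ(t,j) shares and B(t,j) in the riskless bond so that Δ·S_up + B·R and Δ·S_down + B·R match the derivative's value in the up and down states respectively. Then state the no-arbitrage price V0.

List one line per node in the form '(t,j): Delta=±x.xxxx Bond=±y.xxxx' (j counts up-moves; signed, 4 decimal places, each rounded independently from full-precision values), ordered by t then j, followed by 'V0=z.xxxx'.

The replicating-portfolio and risk-neutral prices coincide; use p* = (1.24−0.62)/(1.4−0.62) = 0.7949 for the latter.
At expiry t=2: V(2,0)=90.6200, V(2,1)=54.3500, V(2,2)=0.0000
(1,0): S=46.5000. Δ = (V_up−V_dn)/(S_up−S_dn) = (54.3500−90.6200)/(65.1000−28.8300) = -1.0000. V = [p*·54.3500 + (1−p*)·90.6200]/1.24 = 49.8306. B = V − Δ·S = 96.3306.
(1,1): S=105.0000. Δ = (V_up−V_dn)/(S_up−S_dn) = (0.0000−54.3500)/(147.0000−65.1000) = -0.6636. V = [p*·0.0000 + (1−p*)·54.3500]/1.24 = 8.9909. B = V − Δ·S = 78.6704.
(0,0): S=75.0000. Δ = (V_up−V_dn)/(S_up−S_dn) = (8.9909−49.8306)/(105.0000−46.5000) = -0.6981. V = [p*·8.9909 + (1−p*)·49.8306]/1.24 = 14.0067. B = V − Δ·S = 66.3653.
Root portfolio cost Δ·75+B reproduces V0=14.0067.

(0,0): Delta=-0.6981 Bond=66.3653
(1,0): Delta=-1.0000 Bond=96.3306
(1,1): Delta=-0.6636 Bond=78.6704
V0=14.0067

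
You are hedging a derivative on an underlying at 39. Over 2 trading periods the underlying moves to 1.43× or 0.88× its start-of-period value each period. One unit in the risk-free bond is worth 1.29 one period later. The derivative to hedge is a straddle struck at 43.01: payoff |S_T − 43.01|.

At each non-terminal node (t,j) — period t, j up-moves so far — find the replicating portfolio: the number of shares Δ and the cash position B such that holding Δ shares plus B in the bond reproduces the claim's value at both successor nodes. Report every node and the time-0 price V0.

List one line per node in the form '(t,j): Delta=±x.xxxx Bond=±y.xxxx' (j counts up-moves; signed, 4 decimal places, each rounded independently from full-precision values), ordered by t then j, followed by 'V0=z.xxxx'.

(0,0): Delta=0.7643 Bond=-15.6579
(1,0): Delta=-0.3571 Bond=18.2897
(1,1): Delta=1.0000 Bond=-33.3411
V0=14.1516

Under the risk-neutral measure, an up-move has probability p* = (R−d)/(u−d) = 0.7455 and values discount at R = 1.29.
At expiry t=2: V(2,0)=12.8084, V(2,1)=6.0676, V(2,2)=36.7411
Node (1,0) S=34.3200: V=(p*·6.0676+(1−p*)·12.8084)/1.29=6.0337; Δ=(6.0676−12.8084)/(49.0776−30.2016)=-0.3571; B=V−Δ·S=18.2897
Node (1,1) S=55.7700: V=(p*·36.7411+(1−p*)·6.0676)/1.29=22.4289; Δ=(36.7411−6.0676)/(79.7511−49.0776)=1.0000; B=V−Δ·S=-33.3411
Node (0,0) S=39.0000: V=(p*·22.4289+(1−p*)·6.0337)/1.29=14.1516; Δ=(22.4289−6.0337)/(55.7700−34.3200)=0.7643; B=V−Δ·S=-15.6579
Each (Δ,B) replicates both successor values, so the strategy is self-financing and V0 is arbitrage-free.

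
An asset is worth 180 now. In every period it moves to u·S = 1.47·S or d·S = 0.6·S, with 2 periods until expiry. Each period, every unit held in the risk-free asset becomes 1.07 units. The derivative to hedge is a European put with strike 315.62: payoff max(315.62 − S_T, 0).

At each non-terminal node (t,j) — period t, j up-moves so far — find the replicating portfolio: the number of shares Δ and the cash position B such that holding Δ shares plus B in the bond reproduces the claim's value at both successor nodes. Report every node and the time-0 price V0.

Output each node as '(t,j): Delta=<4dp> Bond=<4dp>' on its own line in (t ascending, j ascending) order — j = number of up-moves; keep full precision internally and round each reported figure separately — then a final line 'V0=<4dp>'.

(0,0): Delta=-0.7635 Bond=251.8078
(1,0): Delta=-1.0000 Bond=294.9720
(1,1): Delta=-0.6814 Bond=247.7003
V0=114.3705

Under the risk-neutral measure, an up-move has probability p* = (R−d)/(u−d) = 0.5402 and values discount at R = 1.07.
At expiry t=2: V(2,0)=250.8200, V(2,1)=156.8600, V(2,2)=0.0000
(1,0): S=108.0000. Δ = (V_up−V_dn)/(S_up−S_dn) = (156.8600−250.8200)/(158.7600−64.8000) = -1.0000. V = [p*·156.8600 + (1−p*)·250.8200]/1.07 = 186.9720. B = V − Δ·S = 294.9720.
(1,1): S=264.6000. Δ = (V_up−V_dn)/(S_up−S_dn) = (0.0000−156.8600)/(388.9620−158.7600) = -0.6814. V = [p*·0.0000 + (1−p*)·156.8600]/1.07 = 67.4014. B = V − Δ·S = 247.7003.
(0,0): S=180.0000. Δ = (V_up−V_dn)/(S_up−S_dn) = (67.4014−186.9720)/(264.6000−108.0000) = -0.7635. V = [p*·67.4014 + (1−p*)·186.9720]/1.07 = 114.3705. B = V − Δ·S = 251.8078.
Check: Δ(0,0)·S0 + B(0,0) = 114.3705 = V0.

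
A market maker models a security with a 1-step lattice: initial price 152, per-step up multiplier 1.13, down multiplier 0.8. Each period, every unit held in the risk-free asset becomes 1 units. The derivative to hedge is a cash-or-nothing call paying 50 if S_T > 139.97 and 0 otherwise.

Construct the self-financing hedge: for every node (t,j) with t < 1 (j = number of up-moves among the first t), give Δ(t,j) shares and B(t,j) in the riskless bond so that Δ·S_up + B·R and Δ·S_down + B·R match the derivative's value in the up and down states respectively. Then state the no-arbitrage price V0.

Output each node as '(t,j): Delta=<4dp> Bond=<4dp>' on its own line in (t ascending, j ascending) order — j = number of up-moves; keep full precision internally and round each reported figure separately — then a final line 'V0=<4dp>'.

Risk-neutral probability p* = (R−d)/(u−d) = (1−0.8)/(1.13−0.8) = 0.6061.
Terminal values V(1,·): V(1,0)=0.0000, V(1,1)=50.0000
(0,0): S=152.0000. Δ = (V_up−V_dn)/(S_up−S_dn) = (50.0000−0.0000)/(171.7600−121.6000) = 0.9968. V = [p*·50.0000 + (1−p*)·0.0000]/1 = 30.3030. B = V − Δ·S = -121.2121.
Check: Δ(0,0)·S0 + B(0,0) = 30.3030 = V0.

(0,0): Delta=0.9968 Bond=-121.2121
V0=30.3030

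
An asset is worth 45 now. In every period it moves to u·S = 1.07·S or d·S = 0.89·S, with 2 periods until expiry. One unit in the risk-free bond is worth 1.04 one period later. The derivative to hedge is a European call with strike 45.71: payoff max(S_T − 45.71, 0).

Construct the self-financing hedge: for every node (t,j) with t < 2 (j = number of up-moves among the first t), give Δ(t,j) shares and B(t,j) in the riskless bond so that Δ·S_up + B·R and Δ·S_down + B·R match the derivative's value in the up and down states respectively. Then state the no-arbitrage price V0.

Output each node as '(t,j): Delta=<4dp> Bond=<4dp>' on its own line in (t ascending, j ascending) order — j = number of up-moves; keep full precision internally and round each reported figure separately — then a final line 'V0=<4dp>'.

(0,0): Delta=0.5748 Bond=-22.1352
(1,0): Delta=0.0000 Bond=0.0000
(1,1): Delta=0.6704 Bond=-27.6247
V0=3.7306

Under the risk-neutral measure, an up-move has probability p* = (R−d)/(u−d) = 0.8333 and values discount at R = 1.04.
At expiry t=2: V(2,0)=0.0000, V(2,1)=0.0000, V(2,2)=5.8105
Node (1,0) S=40.0500: V=(p*·0.0000+(1−p*)·0.0000)/1.04=0.0000; Δ=(0.0000−0.0000)/(42.8535−35.6445)=0.0000; B=V−Δ·S=0.0000
Node (1,1) S=48.1500: V=(p*·5.8105+(1−p*)·0.0000)/1.04=4.6558; Δ=(5.8105−0.0000)/(51.5205−42.8535)=0.6704; B=V−Δ·S=-27.6247
Node (0,0) S=45.0000: V=(p*·4.6558+(1−p*)·0.0000)/1.04=3.7306; Δ=(4.6558−0.0000)/(48.1500−40.0500)=0.5748; B=V−Δ·S=-22.1352
Check: Δ(0,0)·S0 + B(0,0) = 3.7306 = V0.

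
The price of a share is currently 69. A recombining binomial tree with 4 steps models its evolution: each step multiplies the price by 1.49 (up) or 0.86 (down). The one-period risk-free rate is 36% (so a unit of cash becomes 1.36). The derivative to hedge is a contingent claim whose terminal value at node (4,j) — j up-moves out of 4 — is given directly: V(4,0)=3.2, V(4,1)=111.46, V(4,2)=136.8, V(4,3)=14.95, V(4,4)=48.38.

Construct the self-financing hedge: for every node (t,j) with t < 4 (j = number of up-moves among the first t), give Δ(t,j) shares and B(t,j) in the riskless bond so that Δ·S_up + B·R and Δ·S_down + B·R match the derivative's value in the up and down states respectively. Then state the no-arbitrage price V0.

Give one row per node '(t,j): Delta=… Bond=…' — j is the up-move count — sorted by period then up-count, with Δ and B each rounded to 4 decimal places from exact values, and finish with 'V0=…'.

(0,0): Delta=-0.2495 Bond=31.9740
(1,0): Delta=-0.9233 Bond=83.4681
(1,1): Delta=-0.1484 Bond=33.0889
(2,0): Delta=0.9709 Bond=16.8536
(2,1): Delta=-1.2075 Bond=138.6490
(2,2): Delta=0.0106 Bond=20.6525
(3,0): Delta=3.9155 Bond=-106.3114
(3,1): Delta=0.5290 Bond=56.5212
(3,2): Delta=-1.4681 Bond=222.8933
(3,3): Delta=0.2325 Bond=-22.5622
V0=14.7595

Since d<R<u, set p* = (R−d)/(u−d) = 0.7937; price each node as the discounted p*-expectation of its children.
Payoff layer (t=4): V(4,0)=3.2000, V(4,1)=111.4600, V(4,2)=136.8000, V(4,3)=14.9500, V(4,4)=48.3800
Node (3,0) S=43.8879: V=(p*·111.4600+(1−p*)·3.2000)/1.36=65.5299; Δ=(111.4600−3.2000)/(65.3929−37.7436)=3.9155; B=V−Δ·S=-106.3114
Node (3,1) S=76.0383: V=(p*·136.8000+(1−p*)·111.4600)/1.36=96.7435; Δ=(136.8000−111.4600)/(113.2970−65.3929)=0.5290; B=V−Δ·S=56.5212
Node (3,2) S=131.7407: V=(p*·14.9500+(1−p*)·136.8000)/1.36=29.4806; Δ=(14.9500−136.8000)/(196.2937−113.2970)=-1.4681; B=V−Δ·S=222.8933
Node (3,3) S=228.2485: V=(p*·48.3800+(1−p*)·14.9500)/1.36=30.5013; Δ=(48.3800−14.9500)/(340.0902−196.2937)=0.2325; B=V−Δ·S=-22.5622
Node (2,0) S=51.0324: V=(p*·96.7435+(1−p*)·65.5299)/1.36=66.3989; Δ=(96.7435−65.5299)/(76.0383−43.8879)=0.9709; B=V−Δ·S=16.8536
Node (2,1) S=88.4166: V=(p*·29.4806+(1−p*)·96.7435)/1.36=31.8825; Δ=(29.4806−96.7435)/(131.7407−76.0383)=-1.2075; B=V−Δ·S=138.6490
Node (2,2) S=153.1869: V=(p*·30.5013+(1−p*)·29.4806)/1.36=22.2726; Δ=(30.5013−29.4806)/(228.2485−131.7407)=0.0106; B=V−Δ·S=20.6525
Node (1,0) S=59.3400: V=(p*·31.8825+(1−p*)·66.3989)/1.36=28.6801; Δ=(31.8825−66.3989)/(88.4166−51.0324)=-0.9233; B=V−Δ·S=83.4681
Node (1,1) S=102.8100: V=(p*·22.2726+(1−p*)·31.8825)/1.36=17.8350; Δ=(22.2726−31.8825)/(153.1869−88.4166)=-0.1484; B=V−Δ·S=33.0889
Node (0,0) S=69.0000: V=(p*·17.8350+(1−p*)·28.6801)/1.36=14.7595; Δ=(17.8350−28.6801)/(102.8100−59.3400)=-0.2495; B=V−Δ·S=31.9740
The time-0 hedge costs 14.7595, which is the no-arbitrage price.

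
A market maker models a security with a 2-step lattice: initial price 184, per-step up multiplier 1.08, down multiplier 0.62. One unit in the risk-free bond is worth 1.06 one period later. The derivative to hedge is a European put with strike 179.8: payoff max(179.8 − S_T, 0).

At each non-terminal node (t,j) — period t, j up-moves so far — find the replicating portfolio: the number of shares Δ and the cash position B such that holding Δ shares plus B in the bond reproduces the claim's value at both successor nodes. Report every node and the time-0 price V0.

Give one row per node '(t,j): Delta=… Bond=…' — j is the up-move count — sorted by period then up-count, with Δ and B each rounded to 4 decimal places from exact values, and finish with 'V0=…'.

(0,0): Delta=-0.6288 Bond=120.0715
(1,0): Delta=-1.0000 Bond=169.6226
(1,1): Delta=-0.6191 Bond=125.3509
V0=4.3729

Risk-neutral probability p* = (R−d)/(u−d) = (1.06−0.62)/(1.08−0.62) = 0.9565.
Payoff layer (t=2): V(2,0)=109.0704, V(2,1)=56.5936, V(2,2)=0.0000
(1,0): S=114.0800. Δ = (V_up−V_dn)/(S_up−S_dn) = (56.5936−109.0704)/(123.2064−70.7296) = -1.0000. V = [p*·56.5936 + (1−p*)·109.0704]/1.06 = 55.5426. B = V − Δ·S = 169.6226.
(1,1): S=198.7200. Δ = (V_up−V_dn)/(S_up−S_dn) = (0.0000−56.5936)/(214.6176−123.2064) = -0.6191. V = [p*·0.0000 + (1−p*)·56.5936]/1.06 = 2.3213. B = V − Δ·S = 125.3509.
(0,0): S=184.0000. Δ = (V_up−V_dn)/(S_up−S_dn) = (2.3213−55.5426)/(198.7200−114.0800) = -0.6288. V = [p*·2.3213 + (1−p*)·55.5426]/1.06 = 4.3729. B = V − Δ·S = 120.0715.
Self-financing check: at every node Δ·S+B equals the discounted successor values.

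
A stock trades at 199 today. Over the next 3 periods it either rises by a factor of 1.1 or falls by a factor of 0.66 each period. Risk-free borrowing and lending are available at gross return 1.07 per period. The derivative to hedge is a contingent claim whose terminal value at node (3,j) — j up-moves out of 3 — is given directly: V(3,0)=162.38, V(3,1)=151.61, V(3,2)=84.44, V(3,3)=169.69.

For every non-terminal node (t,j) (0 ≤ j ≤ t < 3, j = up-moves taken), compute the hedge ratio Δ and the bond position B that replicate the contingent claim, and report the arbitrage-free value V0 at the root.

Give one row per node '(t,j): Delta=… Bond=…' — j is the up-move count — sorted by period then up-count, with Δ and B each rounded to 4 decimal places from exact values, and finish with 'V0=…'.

(0,0): Delta=0.6527 Bond=-3.9321
(1,0): Delta=-1.0241 Bond=216.0286
(1,1): Delta=0.7264 Bond=-20.3221
(2,0): Delta=-0.2824 Bond=166.8551
(2,1): Delta=-1.0567 Bond=235.8551
(2,2): Delta=0.8046 Bond=-40.5935
V0=125.9646

Risk-neutral probability p* = (R−d)/(u−d) = (1.07−0.66)/(1.1−0.66) = 0.9318.
Terminal values V(3,·): V(3,0)=162.3800, V(3,1)=151.6100, V(3,2)=84.4400, V(3,3)=169.6900
(2,0): S=86.6844. Δ = (V_up−V_dn)/(S_up−S_dn) = (151.6100−162.3800)/(95.3528−57.2117) = -0.2824. V = [p*·151.6100 + (1−p*)·162.3800]/1.07 = 142.3779. B = V − Δ·S = 166.8551.
(2,1): S=144.4740. Δ = (V_up−V_dn)/(S_up−S_dn) = (84.4400−151.6100)/(158.9214−95.3528) = -1.0567. V = [p*·84.4400 + (1−p*)·151.6100]/1.07 = 83.1960. B = V − Δ·S = 235.8551.
(2,2): S=240.7900. Δ = (V_up−V_dn)/(S_up−S_dn) = (169.6900−84.4400)/(264.8690−158.9214) = 0.8046. V = [p*·169.6900 + (1−p*)·84.4400]/1.07 = 153.1565. B = V − Δ·S = -40.5935.
(1,0): S=131.3400. Δ = (V_up−V_dn)/(S_up−S_dn) = (83.1960−142.3779)/(144.4740−86.6844) = -1.0241. V = [p*·83.1960 + (1−p*)·142.3779]/1.07 = 81.5245. B = V − Δ·S = 216.0286.
(1,1): S=218.9000. Δ = (V_up−V_dn)/(S_up−S_dn) = (153.1565−83.1960)/(240.7900−144.4740) = 0.7264. V = [p*·153.1565 + (1−p*)·83.1960]/1.07 = 138.6790. B = V − Δ·S = -20.3221.
(0,0): S=199.0000. Δ = (V_up−V_dn)/(S_up−S_dn) = (138.6790−81.5245)/(218.9000−131.3400) = 0.6527. V = [p*·138.6790 + (1−p*)·81.5245]/1.07 = 125.9646. B = V − Δ·S = -3.9321.
Check: Δ(0,0)·S0 + B(0,0) = 125.9646 = V0.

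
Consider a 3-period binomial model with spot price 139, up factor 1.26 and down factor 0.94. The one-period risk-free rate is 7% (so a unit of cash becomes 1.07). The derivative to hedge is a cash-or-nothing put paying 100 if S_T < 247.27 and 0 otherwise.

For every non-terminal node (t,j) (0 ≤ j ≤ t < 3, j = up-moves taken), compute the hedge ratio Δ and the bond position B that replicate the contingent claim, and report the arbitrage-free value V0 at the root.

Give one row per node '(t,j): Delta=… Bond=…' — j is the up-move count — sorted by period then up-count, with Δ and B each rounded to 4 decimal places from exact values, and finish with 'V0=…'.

Under the risk-neutral measure, an up-move has probability p* = (R−d)/(u−d) = 0.4063 and values discount at R = 1.07.
Terminal payoffs: V(3,0)=100.0000, V(3,1)=100.0000, V(3,2)=100.0000, V(3,3)=0.0000
  t=2,j=0: stock 122.8204 → up 154.7537 (V=100.0000), down 115.4512 (V=100.0000). Price 93.4579; hedge Δ=0.0000, bond B=93.4579.
  t=2,j=1: stock 164.6316 → up 207.4358 (V=100.0000), down 154.7537 (V=100.0000). Price 93.4579; hedge Δ=0.0000, bond B=93.4579.
  t=2,j=2: stock 220.6764 → up 278.0523 (V=0.0000), down 207.4358 (V=100.0000). Price 55.4907; hedge Δ=-1.4161, bond B=367.9907.
  t=1,j=0: stock 130.6600 → up 164.6316 (V=93.4579), down 122.8204 (V=93.4579). Price 87.3439; hedge Δ=0.0000, bond B=87.3439.
  t=1,j=1: stock 175.1400 → up 220.6764 (V=55.4907), down 164.6316 (V=93.4579). Price 72.9287; hedge Δ=-0.6774, bond B=191.5765.
  t=0,j=0: stock 139.0000 → up 175.1400 (V=72.9287), down 130.6600 (V=87.3439). Price 76.1567; hedge Δ=-0.3241, bond B=121.2041.
Self-financing check: at every node Δ·S+B equals the discounted successor values.

(0,0): Delta=-0.3241 Bond=121.2041
(1,0): Delta=0.0000 Bond=87.3439
(1,1): Delta=-0.6774 Bond=191.5765
(2,0): Delta=0.0000 Bond=93.4579
(2,1): Delta=0.0000 Bond=93.4579
(2,2): Delta=-1.4161 Bond=367.9907
V0=76.1567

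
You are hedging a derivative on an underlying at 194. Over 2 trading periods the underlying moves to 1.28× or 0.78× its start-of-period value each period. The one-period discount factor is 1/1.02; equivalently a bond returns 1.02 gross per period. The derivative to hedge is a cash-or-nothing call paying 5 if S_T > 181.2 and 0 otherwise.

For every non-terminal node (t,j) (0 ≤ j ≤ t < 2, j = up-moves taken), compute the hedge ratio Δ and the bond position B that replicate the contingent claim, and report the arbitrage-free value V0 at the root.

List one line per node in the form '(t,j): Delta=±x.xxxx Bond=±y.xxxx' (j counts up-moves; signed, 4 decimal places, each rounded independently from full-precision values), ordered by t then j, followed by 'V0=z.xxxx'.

No-arbitrage ⇒ martingale measure with p* = (R−d)/(u−d) = 0.4800.
Terminal values V(2,·): V(2,0)=0.0000, V(2,1)=5.0000, V(2,2)=5.0000
Node (1,0) S=151.3200: V=(p*·5.0000+(1−p*)·0.0000)/1.02=2.3529; Δ=(5.0000−0.0000)/(193.6896−118.0296)=0.0661; B=V−Δ·S=-7.6471
Node (1,1) S=248.3200: V=(p*·5.0000+(1−p*)·5.0000)/1.02=4.9020; Δ=(5.0000−5.0000)/(317.8496−193.6896)=0.0000; B=V−Δ·S=4.9020
Node (0,0) S=194.0000: V=(p*·4.9020+(1−p*)·2.3529)/1.02=3.5063; Δ=(4.9020−2.3529)/(248.3200−151.3200)=0.0263; B=V−Δ·S=-1.5917
Self-financing check: at every node Δ·S+B equals the discounted successor values.

(0,0): Delta=0.0263 Bond=-1.5917
(1,0): Delta=0.0661 Bond=-7.6471
(1,1): Delta=0.0000 Bond=4.9020
V0=3.5063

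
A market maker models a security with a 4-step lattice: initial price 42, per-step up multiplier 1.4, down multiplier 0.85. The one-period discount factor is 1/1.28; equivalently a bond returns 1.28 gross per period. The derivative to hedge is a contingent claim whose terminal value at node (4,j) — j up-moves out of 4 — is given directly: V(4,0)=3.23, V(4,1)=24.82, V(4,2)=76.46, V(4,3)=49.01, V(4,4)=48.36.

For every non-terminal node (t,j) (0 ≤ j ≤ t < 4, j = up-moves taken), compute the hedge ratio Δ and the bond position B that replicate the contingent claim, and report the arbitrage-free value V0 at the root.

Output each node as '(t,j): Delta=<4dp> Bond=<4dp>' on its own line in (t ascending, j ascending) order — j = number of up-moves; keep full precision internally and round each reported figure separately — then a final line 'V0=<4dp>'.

(0,0): Delta=-0.1095 Bond=24.2187
(1,0): Delta=0.0580 Bond=25.0206
(1,1): Delta=-0.1378 Bond=32.6686
(2,0): Delta=2.1104 Bond=-30.2522
(2,1): Delta=-0.2897 Bond=49.4064
(2,2): Delta=-0.1121 Bond=39.6975
(3,0): Delta=1.5219 Bond=-23.5440
(3,1): Delta=2.2101 Bond=-42.9588
(3,2): Delta=-0.7133 Bond=92.8771
(3,3): Delta=-0.0103 Bond=39.0739
V0=19.6211

The replicating-portfolio and risk-neutral prices coincide; use p* = (1.28−0.85)/(1.4−0.85) = 0.7818 for the latter.
At expiry t=4: V(4,0)=3.2300, V(4,1)=24.8200, V(4,2)=76.4600, V(4,3)=49.0100, V(4,4)=48.3600
  t=3,j=0: stock 25.7932 → up 36.1105 (V=24.8200), down 21.9243 (V=3.2300). Price 15.7105; hedge Δ=1.5219, bond B=-23.5440.
  t=3,j=1: stock 42.4830 → up 59.4762 (V=76.4600), down 36.1105 (V=24.8200). Price 50.9321; hedge Δ=2.2101, bond B=-42.9588.
  t=3,j=2: stock 69.9720 → up 97.9608 (V=49.0100), down 59.4762 (V=76.4600). Price 42.9680; hedge Δ=-0.7133, bond B=92.8771.
  t=3,j=3: stock 115.2480 → up 161.3472 (V=48.3600), down 97.9608 (V=49.0100). Price 37.8920; hedge Δ=-0.0103, bond B=39.0739.
  t=2,j=0: stock 30.3450 → up 42.4830 (V=50.9321), down 25.7932 (V=15.7105). Price 33.7870; hedge Δ=2.1104, bond B=-30.2522.
  t=2,j=1: stock 49.9800 → up 69.9720 (V=42.9680), down 42.4830 (V=50.9321). Price 34.9263; hedge Δ=-0.2897, bond B=49.4064.
  t=2,j=2: stock 82.3200 → up 115.2480 (V=37.8920), down 69.9720 (V=42.9680). Price 30.4684; hedge Δ=-0.1121, bond B=39.6975.
  t=1,j=0: stock 35.7000 → up 49.9800 (V=34.9263), down 30.3450 (V=33.7870). Price 27.0920; hedge Δ=0.0580, bond B=25.0206.
  t=1,j=1: stock 58.8000 → up 82.3200 (V=30.4684), down 49.9800 (V=34.9263). Price 24.5633; hedge Δ=-0.1378, bond B=32.6686.
  t=0,j=0: stock 42.0000 → up 58.8000 (V=24.5633), down 35.7000 (V=27.0920). Price 19.6211; hedge Δ=-0.1095, bond B=24.2187.
The time-0 hedge costs 19.6211, which is the no-arbitrage price.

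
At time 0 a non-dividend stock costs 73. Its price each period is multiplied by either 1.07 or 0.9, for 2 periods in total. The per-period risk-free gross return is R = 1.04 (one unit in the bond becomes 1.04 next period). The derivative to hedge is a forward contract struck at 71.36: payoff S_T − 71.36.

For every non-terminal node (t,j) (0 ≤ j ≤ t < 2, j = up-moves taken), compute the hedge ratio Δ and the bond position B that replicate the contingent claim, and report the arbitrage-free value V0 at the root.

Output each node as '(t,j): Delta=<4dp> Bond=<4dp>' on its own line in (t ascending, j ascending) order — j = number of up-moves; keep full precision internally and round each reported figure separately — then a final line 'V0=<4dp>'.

Under the risk-neutral measure, an up-move has probability p* = (R−d)/(u−d) = 0.8235 and values discount at R = 1.04.
Terminal values V(2,·): V(2,0)=-12.2300, V(2,1)=-1.0610, V(2,2)=12.2177
Node (1,0) S=65.7000: V=(p*·-1.0610+(1−p*)·-12.2300)/1.04=-2.9154; Δ=(-1.0610−-12.2300)/(70.2990−59.1300)=1.0000; B=V−Δ·S=-68.6154
Node (1,1) S=78.1100: V=(p*·12.2177+(1−p*)·-1.0610)/1.04=9.4946; Δ=(12.2177−-1.0610)/(83.5777−70.2990)=1.0000; B=V−Δ·S=-68.6154
Node (0,0) S=73.0000: V=(p*·9.4946+(1−p*)·-2.9154)/1.04=7.0237; Δ=(9.4946−-2.9154)/(78.1100−65.7000)=1.0000; B=V−Δ·S=-65.9763
The time-0 hedge costs 7.0237, which is the no-arbitrage price.

(0,0): Delta=1.0000 Bond=-65.9763
(1,0): Delta=1.0000 Bond=-68.6154
(1,1): Delta=1.0000 Bond=-68.6154
V0=7.0237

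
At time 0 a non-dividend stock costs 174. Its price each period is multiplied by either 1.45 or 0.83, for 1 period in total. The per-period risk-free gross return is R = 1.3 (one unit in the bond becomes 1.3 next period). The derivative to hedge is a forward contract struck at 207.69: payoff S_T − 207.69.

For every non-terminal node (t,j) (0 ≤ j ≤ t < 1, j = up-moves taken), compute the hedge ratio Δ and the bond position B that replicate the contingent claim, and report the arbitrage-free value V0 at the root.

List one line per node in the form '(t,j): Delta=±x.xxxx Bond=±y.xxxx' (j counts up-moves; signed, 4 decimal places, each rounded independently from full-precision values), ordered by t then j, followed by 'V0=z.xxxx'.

Since d<R<u, set p* = (R−d)/(u−d) = 0.7581; price each node as the discounted p*-expectation of its children.
Terminal payoffs: V(1,0)=-63.2700, V(1,1)=44.6100
  t=0,j=0: stock 174.0000 → up 252.3000 (V=44.6100), down 144.4200 (V=-63.2700). Price 14.2385; hedge Δ=1.0000, bond B=-159.7615.
Root portfolio cost Δ·174+B reproduces V0=14.2385.

(0,0): Delta=1.0000 Bond=-159.7615
V0=14.2385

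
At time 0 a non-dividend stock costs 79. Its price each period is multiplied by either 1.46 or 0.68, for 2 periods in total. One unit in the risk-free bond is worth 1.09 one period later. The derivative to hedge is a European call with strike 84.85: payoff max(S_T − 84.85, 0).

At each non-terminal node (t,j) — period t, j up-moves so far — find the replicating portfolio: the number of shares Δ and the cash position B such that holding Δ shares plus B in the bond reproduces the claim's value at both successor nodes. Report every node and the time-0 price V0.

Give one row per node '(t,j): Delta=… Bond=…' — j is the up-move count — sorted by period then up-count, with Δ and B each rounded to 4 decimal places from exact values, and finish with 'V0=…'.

(0,0): Delta=0.6538 Bond=-32.2239
(1,0): Delta=0.0000 Bond=0.0000
(1,1): Delta=0.9287 Bond=-66.8214
V0=19.4291

Risk-neutral probability p* = (R−d)/(u−d) = (1.09−0.68)/(1.46−0.68) = 0.5256.
Terminal payoffs: V(2,0)=0.0000, V(2,1)=0.0000, V(2,2)=83.5464
  t=1,j=0: stock 53.7200 → up 78.4312 (V=0.0000), down 36.5296 (V=0.0000). Price 0.0000; hedge Δ=0.0000, bond B=0.0000.
  t=1,j=1: stock 115.3400 → up 168.3964 (V=83.5464), down 78.4312 (V=0.0000). Price 40.2894; hedge Δ=0.9287, bond B=-66.8214.
  t=0,j=0: stock 79.0000 → up 115.3400 (V=40.2894), down 53.7200 (V=0.0000). Price 19.4291; hedge Δ=0.6538, bond B=-32.2239.
The time-0 hedge costs 19.4291, which is the no-arbitrage price.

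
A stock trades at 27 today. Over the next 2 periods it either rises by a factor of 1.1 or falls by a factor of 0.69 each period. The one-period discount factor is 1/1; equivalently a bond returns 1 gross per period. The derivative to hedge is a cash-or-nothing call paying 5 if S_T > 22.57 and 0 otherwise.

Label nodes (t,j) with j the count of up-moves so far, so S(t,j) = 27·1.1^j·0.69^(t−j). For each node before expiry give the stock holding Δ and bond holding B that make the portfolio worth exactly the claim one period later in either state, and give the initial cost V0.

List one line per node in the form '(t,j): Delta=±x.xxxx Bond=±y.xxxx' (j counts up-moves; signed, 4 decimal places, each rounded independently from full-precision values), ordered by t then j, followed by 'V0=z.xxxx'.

Since d<R<u, set p* = (R−d)/(u−d) = 0.7561; price each node as the discounted p*-expectation of its children.
Terminal values V(2,·): V(2,0)=0.0000, V(2,1)=0.0000, V(2,2)=5.0000
  t=1,j=0: stock 18.6300 → up 20.4930 (V=0.0000), down 12.8547 (V=0.0000). Price 0.0000; hedge Δ=0.0000, bond B=0.0000.
  t=1,j=1: stock 29.7000 → up 32.6700 (V=5.0000), down 20.4930 (V=0.0000). Price 3.7805; hedge Δ=0.4106, bond B=-8.4146.
  t=0,j=0: stock 27.0000 → up 29.7000 (V=3.7805), down 18.6300 (V=0.0000). Price 2.8584; hedge Δ=0.3415, bond B=-6.3623.
The time-0 hedge costs 2.8584, which is the no-arbitrage price.

(0,0): Delta=0.3415 Bond=-6.3623
(1,0): Delta=0.0000 Bond=0.0000
(1,1): Delta=0.4106 Bond=-8.4146
V0=2.8584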